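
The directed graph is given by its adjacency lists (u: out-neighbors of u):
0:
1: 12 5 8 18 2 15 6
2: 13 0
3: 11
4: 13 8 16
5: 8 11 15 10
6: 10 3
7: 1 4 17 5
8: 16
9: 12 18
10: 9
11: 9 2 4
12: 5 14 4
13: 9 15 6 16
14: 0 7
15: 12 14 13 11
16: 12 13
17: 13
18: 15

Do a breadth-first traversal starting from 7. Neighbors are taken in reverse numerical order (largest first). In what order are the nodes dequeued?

7 -> 17 -> 5 -> 4 -> 1 -> 13 -> 15 -> 11 -> 10 -> 8 -> 16 -> 18 -> 12 -> 6 -> 2 -> 9 -> 14 -> 3 -> 0

Visit 7; enqueue 17, 5, 4, 1 → queue [17, 5, 4, 1]
Visit 17; enqueue 13 → queue [5, 4, 1, 13]
Visit 5; enqueue 15, 11, 10, 8 → queue [4, 1, 13, 15, 11, 10, 8]
Visit 4; enqueue 16 → queue [1, 13, 15, 11, 10, 8, 16]
Visit 1; enqueue 18, 12, 6, 2 → queue [13, 15, 11, 10, 8, 16, 18, 12, 6, 2]
Visit 13; enqueue 9 → queue [15, 11, 10, 8, 16, 18, 12, 6, 2, 9]
Visit 15; enqueue 14 → queue [11, 10, 8, 16, 18, 12, 6, 2, 9, 14]
Visit 11 → queue [10, 8, 16, 18, 12, 6, 2, 9, 14]
Visit 10 → queue [8, 16, 18, 12, 6, 2, 9, 14]
Visit 8 → queue [16, 18, 12, 6, 2, 9, 14]
Visit 16 → queue [18, 12, 6, 2, 9, 14]
Visit 18 → queue [12, 6, 2, 9, 14]
Visit 12 → queue [6, 2, 9, 14]
Visit 6; enqueue 3 → queue [2, 9, 14, 3]
Visit 2; enqueue 0 → queue [9, 14, 3, 0]
Visit 9 → queue [14, 3, 0]
Visit 14 → queue [3, 0]
Visit 3 → queue [0]
Visit 0 → queue []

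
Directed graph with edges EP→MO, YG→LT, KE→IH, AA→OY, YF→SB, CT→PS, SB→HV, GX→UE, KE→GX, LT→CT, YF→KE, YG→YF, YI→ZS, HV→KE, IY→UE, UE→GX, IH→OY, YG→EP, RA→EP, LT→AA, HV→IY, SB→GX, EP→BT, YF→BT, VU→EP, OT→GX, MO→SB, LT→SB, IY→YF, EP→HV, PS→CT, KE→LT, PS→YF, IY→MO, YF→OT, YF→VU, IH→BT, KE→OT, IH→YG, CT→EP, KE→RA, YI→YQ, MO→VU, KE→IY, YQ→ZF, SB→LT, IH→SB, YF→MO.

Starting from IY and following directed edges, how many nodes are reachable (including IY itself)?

BFS from IY visits: IY, MO, UE, YF, SB, VU, GX, BT, KE, OT, HV, LT, EP, IH, RA, AA, CT, OY, YG, PS
Reachable nodes: 20 of 24 total.

20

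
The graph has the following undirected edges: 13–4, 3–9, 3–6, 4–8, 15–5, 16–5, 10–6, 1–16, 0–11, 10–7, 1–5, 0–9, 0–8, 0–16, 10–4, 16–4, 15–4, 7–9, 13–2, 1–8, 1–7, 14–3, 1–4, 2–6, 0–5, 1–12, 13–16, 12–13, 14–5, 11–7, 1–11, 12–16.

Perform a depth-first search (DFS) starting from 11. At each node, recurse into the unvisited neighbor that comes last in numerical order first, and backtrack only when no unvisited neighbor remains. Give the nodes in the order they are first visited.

11 -> 7 -> 10 -> 6 -> 3 -> 14 -> 5 -> 16 -> 13 -> 12 -> 1 -> 8 -> 4 -> 15 -> 0 -> 9 -> 2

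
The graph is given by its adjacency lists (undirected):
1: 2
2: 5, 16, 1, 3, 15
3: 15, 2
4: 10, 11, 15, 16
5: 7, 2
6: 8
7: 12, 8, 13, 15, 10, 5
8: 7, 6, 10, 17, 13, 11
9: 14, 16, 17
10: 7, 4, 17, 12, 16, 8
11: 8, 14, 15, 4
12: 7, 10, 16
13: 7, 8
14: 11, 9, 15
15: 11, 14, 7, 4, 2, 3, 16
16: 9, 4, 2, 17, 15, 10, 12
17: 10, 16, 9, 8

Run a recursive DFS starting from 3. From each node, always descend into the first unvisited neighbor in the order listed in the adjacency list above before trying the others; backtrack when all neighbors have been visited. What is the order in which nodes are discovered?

Visit 3
3 → 15
15 → 11
11 → 8
8 → 7
7 → 12
12 → 10
10 → 4
4 → 16
16 → 9
9 → 14
9 → 17
16 → 2
2 → 5
2 → 1
7 → 13
8 → 6

3 -> 15 -> 11 -> 8 -> 7 -> 12 -> 10 -> 4 -> 16 -> 9 -> 14 -> 17 -> 2 -> 5 -> 1 -> 13 -> 6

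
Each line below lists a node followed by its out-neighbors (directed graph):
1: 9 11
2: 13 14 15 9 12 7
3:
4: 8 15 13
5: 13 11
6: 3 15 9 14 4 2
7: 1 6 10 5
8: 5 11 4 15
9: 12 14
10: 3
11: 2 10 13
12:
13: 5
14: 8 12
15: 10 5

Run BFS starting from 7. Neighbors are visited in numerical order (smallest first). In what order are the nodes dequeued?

Visit 7; enqueue 1, 5, 6, 10 → queue [1, 5, 6, 10]
Visit 1; enqueue 9, 11 → queue [5, 6, 10, 9, 11]
Visit 5; enqueue 13 → queue [6, 10, 9, 11, 13]
Visit 6; enqueue 2, 3, 4, 14, 15 → queue [10, 9, 11, 13, 2, 3, 4, 14, 15]
Visit 10 → queue [9, 11, 13, 2, 3, 4, 14, 15]
Visit 9; enqueue 12 → queue [11, 13, 2, 3, 4, 14, 15, 12]
Visit 11 → queue [13, 2, 3, 4, 14, 15, 12]
Visit 13 → queue [2, 3, 4, 14, 15, 12]
Visit 2 → queue [3, 4, 14, 15, 12]
Visit 3 → queue [4, 14, 15, 12]
Visit 4; enqueue 8 → queue [14, 15, 12, 8]
Visit 14 → queue [15, 12, 8]
Visit 15 → queue [12, 8]
Visit 12 → queue [8]
Visit 8 → queue []

7 → 1 → 5 → 6 → 10 → 9 → 11 → 13 → 2 → 3 → 4 → 14 → 15 → 12 → 8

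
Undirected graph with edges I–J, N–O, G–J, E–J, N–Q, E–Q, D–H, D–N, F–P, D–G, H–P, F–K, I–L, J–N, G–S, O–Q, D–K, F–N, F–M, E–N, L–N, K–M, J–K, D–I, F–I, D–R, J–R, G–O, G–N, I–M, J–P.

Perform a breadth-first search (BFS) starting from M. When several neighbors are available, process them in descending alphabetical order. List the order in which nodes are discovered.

M → K → I → F → J → D → L → P → N → R → G → E → H → Q → O → S

Visit M; enqueue K, I, F → queue [K, I, F]
Visit K; enqueue J, D → queue [I, F, J, D]
Visit I; enqueue L → queue [F, J, D, L]
Visit F; enqueue P, N → queue [J, D, L, P, N]
Visit J; enqueue R, G, E → queue [D, L, P, N, R, G, E]
Visit D; enqueue H → queue [L, P, N, R, G, E, H]
Visit L → queue [P, N, R, G, E, H]
Visit P → queue [N, R, G, E, H]
Visit N; enqueue Q, O → queue [R, G, E, H, Q, O]
Visit R → queue [G, E, H, Q, O]
Visit G; enqueue S → queue [E, H, Q, O, S]
Visit E → queue [H, Q, O, S]
Visit H → queue [Q, O, S]
Visit Q → queue [O, S]
Visit O → queue [S]
Visit S → queue []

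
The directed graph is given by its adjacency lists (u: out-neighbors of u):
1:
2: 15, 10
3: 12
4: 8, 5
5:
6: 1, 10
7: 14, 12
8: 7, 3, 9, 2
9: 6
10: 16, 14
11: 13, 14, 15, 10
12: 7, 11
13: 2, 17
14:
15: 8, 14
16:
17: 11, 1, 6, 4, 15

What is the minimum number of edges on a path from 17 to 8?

2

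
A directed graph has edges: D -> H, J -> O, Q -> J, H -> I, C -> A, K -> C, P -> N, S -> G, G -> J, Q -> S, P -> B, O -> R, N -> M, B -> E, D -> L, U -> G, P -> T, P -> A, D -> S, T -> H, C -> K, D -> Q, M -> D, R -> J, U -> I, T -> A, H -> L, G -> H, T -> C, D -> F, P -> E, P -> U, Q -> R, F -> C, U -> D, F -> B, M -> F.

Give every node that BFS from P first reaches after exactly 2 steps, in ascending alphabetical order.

C, D, G, H, I, M

Level 0: P
Level 1: A, B, E, N, T, U
Level 2: C, D, G, H, I, M
Level 3: F, J, K, L, Q, S
Level 4: O, R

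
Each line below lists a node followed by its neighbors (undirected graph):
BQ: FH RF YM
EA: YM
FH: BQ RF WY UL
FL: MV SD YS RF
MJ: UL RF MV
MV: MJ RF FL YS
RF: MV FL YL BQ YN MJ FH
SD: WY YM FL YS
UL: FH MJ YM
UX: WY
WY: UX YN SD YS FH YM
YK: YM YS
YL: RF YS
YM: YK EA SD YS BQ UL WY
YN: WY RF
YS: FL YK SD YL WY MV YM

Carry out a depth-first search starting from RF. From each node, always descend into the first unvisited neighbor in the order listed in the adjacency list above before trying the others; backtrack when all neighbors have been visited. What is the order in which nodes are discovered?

RF, MV, MJ, UL, FH, BQ, YM, YK, YS, FL, SD, WY, UX, YN, YL, EA

Visit RF
RF → MV
MV → MJ
MJ → UL
UL → FH
FH → BQ
BQ → YM
YM → YK
YK → YS
YS → FL
FL → SD
SD → WY
WY → UX
WY → YN
YS → YL
YM → EA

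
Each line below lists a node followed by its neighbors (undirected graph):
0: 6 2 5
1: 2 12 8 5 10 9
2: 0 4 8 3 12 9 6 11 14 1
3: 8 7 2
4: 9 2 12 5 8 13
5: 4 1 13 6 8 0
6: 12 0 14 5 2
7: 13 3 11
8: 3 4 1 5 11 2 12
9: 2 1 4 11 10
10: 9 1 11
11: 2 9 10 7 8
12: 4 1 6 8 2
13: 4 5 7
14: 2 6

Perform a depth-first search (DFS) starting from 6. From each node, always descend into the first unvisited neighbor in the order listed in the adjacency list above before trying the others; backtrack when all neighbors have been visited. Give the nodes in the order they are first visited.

6 → 12 → 4 → 9 → 2 → 0 → 5 → 1 → 8 → 3 → 7 → 13 → 11 → 10 → 14

Visit 6
6 → 12
12 → 4
4 → 9
9 → 2
2 → 0
0 → 5
5 → 1
1 → 8
8 → 3
3 → 7
7 → 13
7 → 11
11 → 10
2 → 14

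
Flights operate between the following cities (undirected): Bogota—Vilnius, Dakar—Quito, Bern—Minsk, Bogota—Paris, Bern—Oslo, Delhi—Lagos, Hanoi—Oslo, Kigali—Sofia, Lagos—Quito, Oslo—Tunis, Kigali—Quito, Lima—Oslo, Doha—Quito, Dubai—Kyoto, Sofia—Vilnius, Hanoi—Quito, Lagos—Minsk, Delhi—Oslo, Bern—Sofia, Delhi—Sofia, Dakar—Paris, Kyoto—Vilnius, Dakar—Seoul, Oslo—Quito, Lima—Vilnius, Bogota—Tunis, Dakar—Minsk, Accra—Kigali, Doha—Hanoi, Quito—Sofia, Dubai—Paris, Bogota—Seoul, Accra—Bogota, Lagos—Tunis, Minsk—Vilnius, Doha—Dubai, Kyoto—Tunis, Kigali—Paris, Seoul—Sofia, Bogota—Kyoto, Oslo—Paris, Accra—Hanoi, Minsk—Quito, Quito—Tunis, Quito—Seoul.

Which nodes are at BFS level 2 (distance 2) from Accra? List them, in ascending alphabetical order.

Level 0: Accra
Level 1: Bogota, Hanoi, Kigali
Level 2: Doha, Kyoto, Oslo, Paris, Quito, Seoul, Sofia, Tunis, Vilnius
Level 3: Bern, Dakar, Delhi, Dubai, Lagos, Lima, Minsk

Doha, Kyoto, Oslo, Paris, Quito, Seoul, Sofia, Tunis, Vilnius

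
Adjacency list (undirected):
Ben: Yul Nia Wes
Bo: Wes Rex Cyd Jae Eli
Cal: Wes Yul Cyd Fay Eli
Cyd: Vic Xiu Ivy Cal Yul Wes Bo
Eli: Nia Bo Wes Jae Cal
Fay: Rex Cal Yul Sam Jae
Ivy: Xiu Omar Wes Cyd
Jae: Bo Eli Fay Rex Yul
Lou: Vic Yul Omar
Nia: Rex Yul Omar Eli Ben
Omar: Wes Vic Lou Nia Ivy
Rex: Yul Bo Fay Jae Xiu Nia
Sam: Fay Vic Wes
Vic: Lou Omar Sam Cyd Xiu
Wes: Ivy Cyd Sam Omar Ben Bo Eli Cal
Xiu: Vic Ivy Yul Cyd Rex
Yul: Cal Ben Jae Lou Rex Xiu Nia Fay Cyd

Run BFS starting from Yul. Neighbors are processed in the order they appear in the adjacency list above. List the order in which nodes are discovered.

Yul -> Cal -> Ben -> Jae -> Lou -> Rex -> Xiu -> Nia -> Fay -> Cyd -> Wes -> Eli -> Bo -> Vic -> Omar -> Ivy -> Sam

Visit Yul; enqueue Cal, Ben, Jae, Lou, Rex, Xiu, Nia, Fay, Cyd → queue [Cal, Ben, Jae, Lou, Rex, Xiu, Nia, Fay, Cyd]
Visit Cal; enqueue Wes, Eli → queue [Ben, Jae, Lou, Rex, Xiu, Nia, Fay, Cyd, Wes, Eli]
Visit Ben → queue [Jae, Lou, Rex, Xiu, Nia, Fay, Cyd, Wes, Eli]
Visit Jae; enqueue Bo → queue [Lou, Rex, Xiu, Nia, Fay, Cyd, Wes, Eli, Bo]
Visit Lou; enqueue Vic, Omar → queue [Rex, Xiu, Nia, Fay, Cyd, Wes, Eli, Bo, Vic, Omar]
Visit Rex → queue [Xiu, Nia, Fay, Cyd, Wes, Eli, Bo, Vic, Omar]
Visit Xiu; enqueue Ivy → queue [Nia, Fay, Cyd, Wes, Eli, Bo, Vic, Omar, Ivy]
Visit Nia → queue [Fay, Cyd, Wes, Eli, Bo, Vic, Omar, Ivy]
Visit Fay; enqueue Sam → queue [Cyd, Wes, Eli, Bo, Vic, Omar, Ivy, Sam]
Visit Cyd → queue [Wes, Eli, Bo, Vic, Omar, Ivy, Sam]
Visit Wes → queue [Eli, Bo, Vic, Omar, Ivy, Sam]
Visit Eli → queue [Bo, Vic, Omar, Ivy, Sam]
Visit Bo → queue [Vic, Omar, Ivy, Sam]
Visit Vic → queue [Omar, Ivy, Sam]
Visit Omar → queue [Ivy, Sam]
Visit Ivy → queue [Sam]
Visit Sam → queue []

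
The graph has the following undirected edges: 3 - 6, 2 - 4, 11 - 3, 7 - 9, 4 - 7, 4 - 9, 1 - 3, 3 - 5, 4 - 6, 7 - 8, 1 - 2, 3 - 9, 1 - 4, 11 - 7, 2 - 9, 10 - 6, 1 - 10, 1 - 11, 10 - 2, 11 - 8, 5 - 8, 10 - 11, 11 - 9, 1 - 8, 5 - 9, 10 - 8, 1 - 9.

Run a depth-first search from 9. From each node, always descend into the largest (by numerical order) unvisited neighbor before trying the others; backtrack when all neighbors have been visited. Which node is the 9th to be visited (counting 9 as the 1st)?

5

Visit 9
9 → 11
11 → 10
10 → 8
8 → 7
7 → 4
4 → 6
6 → 3
3 → 5
3 → 1
1 → 2

Visit order: 9, 11, 10, 8, 7, 4, 6, 3, 5, 1, 2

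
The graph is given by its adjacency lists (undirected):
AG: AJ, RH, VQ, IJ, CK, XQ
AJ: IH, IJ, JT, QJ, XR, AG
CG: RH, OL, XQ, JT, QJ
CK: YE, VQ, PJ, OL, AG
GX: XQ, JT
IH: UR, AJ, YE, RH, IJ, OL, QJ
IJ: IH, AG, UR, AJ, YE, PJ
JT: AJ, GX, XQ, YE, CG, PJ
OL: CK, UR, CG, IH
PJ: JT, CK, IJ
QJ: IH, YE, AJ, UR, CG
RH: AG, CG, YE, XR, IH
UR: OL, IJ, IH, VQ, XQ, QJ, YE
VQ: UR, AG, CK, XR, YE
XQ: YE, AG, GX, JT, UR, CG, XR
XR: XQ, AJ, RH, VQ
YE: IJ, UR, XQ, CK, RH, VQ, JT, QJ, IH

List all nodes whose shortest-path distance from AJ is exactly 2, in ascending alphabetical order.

CG, CK, GX, OL, PJ, RH, UR, VQ, XQ, YE

Level 0: AJ
Level 1: AG, IH, IJ, JT, QJ, XR
Level 2: CG, CK, GX, OL, PJ, RH, UR, VQ, XQ, YE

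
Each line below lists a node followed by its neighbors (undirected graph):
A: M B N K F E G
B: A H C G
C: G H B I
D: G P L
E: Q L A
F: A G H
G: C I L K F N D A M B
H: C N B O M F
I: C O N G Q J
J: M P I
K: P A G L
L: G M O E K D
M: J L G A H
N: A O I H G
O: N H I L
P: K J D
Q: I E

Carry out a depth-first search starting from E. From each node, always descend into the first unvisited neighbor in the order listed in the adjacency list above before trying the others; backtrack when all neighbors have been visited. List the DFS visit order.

E Q I C G L M J P K A B H N O F D

Visit E
E → Q
Q → I
I → C
C → G
G → L
L → M
M → J
J → P
P → K
K → A
A → B
B → H
H → N
N → O
H → F
P → D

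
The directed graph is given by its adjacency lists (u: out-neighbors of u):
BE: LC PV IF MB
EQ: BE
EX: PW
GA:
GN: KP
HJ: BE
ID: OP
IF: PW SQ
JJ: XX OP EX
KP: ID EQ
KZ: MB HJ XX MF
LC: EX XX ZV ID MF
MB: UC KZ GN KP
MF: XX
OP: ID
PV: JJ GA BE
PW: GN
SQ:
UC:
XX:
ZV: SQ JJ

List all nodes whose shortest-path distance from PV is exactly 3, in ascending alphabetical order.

Level 0: PV
Level 1: BE, GA, JJ
Level 2: EX, IF, LC, MB, OP, XX
Level 3: GN, ID, KP, KZ, MF, PW, SQ, UC, ZV
Level 4: EQ, HJ

GN, ID, KP, KZ, MF, PW, SQ, UC, ZV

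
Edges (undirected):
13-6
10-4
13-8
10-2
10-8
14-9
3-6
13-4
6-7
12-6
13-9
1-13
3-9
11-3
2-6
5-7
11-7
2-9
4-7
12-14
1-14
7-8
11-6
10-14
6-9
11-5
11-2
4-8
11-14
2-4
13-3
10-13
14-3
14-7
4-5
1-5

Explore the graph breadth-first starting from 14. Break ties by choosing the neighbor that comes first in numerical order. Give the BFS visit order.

Visit 14; enqueue 1, 3, 7, 9, 10, 11, 12 → queue [1, 3, 7, 9, 10, 11, 12]
Visit 1; enqueue 5, 13 → queue [3, 7, 9, 10, 11, 12, 5, 13]
Visit 3; enqueue 6 → queue [7, 9, 10, 11, 12, 5, 13, 6]
Visit 7; enqueue 4, 8 → queue [9, 10, 11, 12, 5, 13, 6, 4, 8]
Visit 9; enqueue 2 → queue [10, 11, 12, 5, 13, 6, 4, 8, 2]
Visit 10 → queue [11, 12, 5, 13, 6, 4, 8, 2]
Visit 11 → queue [12, 5, 13, 6, 4, 8, 2]
Visit 12 → queue [5, 13, 6, 4, 8, 2]
Visit 5 → queue [13, 6, 4, 8, 2]
Visit 13 → queue [6, 4, 8, 2]
Visit 6 → queue [4, 8, 2]
Visit 4 → queue [8, 2]
Visit 8 → queue [2]
Visit 2 → queue []

14 → 1 → 3 → 7 → 9 → 10 → 11 → 12 → 5 → 13 → 6 → 4 → 8 → 2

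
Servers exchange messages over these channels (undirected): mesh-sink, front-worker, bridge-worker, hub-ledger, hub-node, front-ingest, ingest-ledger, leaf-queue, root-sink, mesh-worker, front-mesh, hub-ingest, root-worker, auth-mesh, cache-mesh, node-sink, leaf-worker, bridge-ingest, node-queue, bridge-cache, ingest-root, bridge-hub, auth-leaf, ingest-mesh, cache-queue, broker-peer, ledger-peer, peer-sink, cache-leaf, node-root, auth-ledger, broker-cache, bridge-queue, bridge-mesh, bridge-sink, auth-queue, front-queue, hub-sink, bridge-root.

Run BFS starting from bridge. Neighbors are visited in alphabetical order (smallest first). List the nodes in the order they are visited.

Visit bridge; enqueue cache, hub, ingest, mesh, queue, root, sink, worker → queue [cache, hub, ingest, mesh, queue, root, sink, worker]
Visit cache; enqueue broker, leaf → queue [hub, ingest, mesh, queue, root, sink, worker, broker, leaf]
Visit hub; enqueue ledger, node → queue [ingest, mesh, queue, root, sink, worker, broker, leaf, ledger, node]
Visit ingest; enqueue front → queue [mesh, queue, root, sink, worker, broker, leaf, ledger, node, front]
Visit mesh; enqueue auth → queue [queue, root, sink, worker, broker, leaf, ledger, node, front, auth]
Visit queue → queue [root, sink, worker, broker, leaf, ledger, node, front, auth]
Visit root → queue [sink, worker, broker, leaf, ledger, node, front, auth]
Visit sink; enqueue peer → queue [worker, broker, leaf, ledger, node, front, auth, peer]
Visit worker → queue [broker, leaf, ledger, node, front, auth, peer]
Visit broker → queue [leaf, ledger, node, front, auth, peer]
Visit leaf → queue [ledger, node, front, auth, peer]
Visit ledger → queue [node, front, auth, peer]
Visit node → queue [front, auth, peer]
Visit front → queue [auth, peer]
Visit auth → queue [peer]
Visit peer → queue []

bridge -> cache -> hub -> ingest -> mesh -> queue -> root -> sink -> worker -> broker -> leaf -> ledger -> node -> front -> auth -> peer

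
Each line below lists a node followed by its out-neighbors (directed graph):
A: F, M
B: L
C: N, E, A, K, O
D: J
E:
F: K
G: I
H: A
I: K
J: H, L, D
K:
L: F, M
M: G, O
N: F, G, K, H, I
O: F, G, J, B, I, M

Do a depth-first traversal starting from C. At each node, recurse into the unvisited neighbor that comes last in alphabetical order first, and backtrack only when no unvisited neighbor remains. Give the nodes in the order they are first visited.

C, O, M, G, I, K, J, L, F, H, A, D, B, N, E

Visit C
C → O
O → M
M → G
G → I
I → K
O → J
J → L
L → F
J → H
H → A
J → D
O → B
C → N
C → E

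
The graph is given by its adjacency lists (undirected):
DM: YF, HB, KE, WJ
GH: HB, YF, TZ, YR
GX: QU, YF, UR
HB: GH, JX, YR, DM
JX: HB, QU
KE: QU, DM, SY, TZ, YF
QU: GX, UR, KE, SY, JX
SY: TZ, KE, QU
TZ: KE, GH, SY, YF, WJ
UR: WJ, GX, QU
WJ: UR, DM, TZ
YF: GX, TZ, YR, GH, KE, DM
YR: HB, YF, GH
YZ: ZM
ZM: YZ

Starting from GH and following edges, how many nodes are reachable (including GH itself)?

BFS from GH visits: GH, YR, YF, TZ, HB, KE, GX, DM, WJ, SY, JX, QU, UR
Reachable nodes: 13 of 15 total.

13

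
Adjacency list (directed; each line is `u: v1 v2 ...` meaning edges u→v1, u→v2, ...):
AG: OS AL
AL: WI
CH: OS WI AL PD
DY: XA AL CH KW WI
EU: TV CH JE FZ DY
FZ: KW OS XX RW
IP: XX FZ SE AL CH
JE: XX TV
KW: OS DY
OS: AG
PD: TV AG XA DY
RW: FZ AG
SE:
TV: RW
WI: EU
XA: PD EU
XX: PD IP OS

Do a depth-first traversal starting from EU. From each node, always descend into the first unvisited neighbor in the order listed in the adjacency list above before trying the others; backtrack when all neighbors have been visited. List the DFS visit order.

EU TV RW FZ KW OS AG AL WI DY XA PD CH XX IP SE JE

Visit EU
EU → TV
TV → RW
RW → FZ
FZ → KW
KW → OS
OS → AG
AG → AL
AL → WI
KW → DY
DY → XA
XA → PD
DY → CH
FZ → XX
XX → IP
IP → SE
EU → JE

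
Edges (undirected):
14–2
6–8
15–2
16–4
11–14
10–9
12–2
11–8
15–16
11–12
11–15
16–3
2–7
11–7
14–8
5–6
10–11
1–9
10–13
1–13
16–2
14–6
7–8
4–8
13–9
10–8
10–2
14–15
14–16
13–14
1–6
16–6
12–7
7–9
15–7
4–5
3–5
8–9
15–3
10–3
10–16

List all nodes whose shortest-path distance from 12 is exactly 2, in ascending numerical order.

8, 9, 10, 14, 15, 16

Level 0: 12
Level 1: 2, 7, 11
Level 2: 8, 9, 10, 14, 15, 16
Level 3: 1, 3, 4, 6, 13
Level 4: 5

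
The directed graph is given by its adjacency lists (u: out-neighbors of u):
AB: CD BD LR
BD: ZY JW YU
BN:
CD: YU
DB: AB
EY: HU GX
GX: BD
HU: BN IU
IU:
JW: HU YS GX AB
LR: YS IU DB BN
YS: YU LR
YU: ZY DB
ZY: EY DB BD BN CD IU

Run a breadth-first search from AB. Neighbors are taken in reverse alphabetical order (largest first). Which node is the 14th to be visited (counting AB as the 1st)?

GX

Visit AB; enqueue LR, CD, BD → queue [LR, CD, BD]
Visit LR; enqueue YS, IU, DB, BN → queue [CD, BD, YS, IU, DB, BN]
Visit CD; enqueue YU → queue [BD, YS, IU, DB, BN, YU]
Visit BD; enqueue ZY, JW → queue [YS, IU, DB, BN, YU, ZY, JW]
Visit YS → queue [IU, DB, BN, YU, ZY, JW]
Visit IU → queue [DB, BN, YU, ZY, JW]
Visit DB → queue [BN, YU, ZY, JW]
Visit BN → queue [YU, ZY, JW]
Visit YU → queue [ZY, JW]
Visit ZY; enqueue EY → queue [JW, EY]
Visit JW; enqueue HU, GX → queue [EY, HU, GX]
Visit EY → queue [HU, GX]
Visit HU → queue [GX]
Visit GX → queue []

Visit order: AB, LR, CD, BD, YS, IU, DB, BN, YU, ZY, JW, EY, HU, GX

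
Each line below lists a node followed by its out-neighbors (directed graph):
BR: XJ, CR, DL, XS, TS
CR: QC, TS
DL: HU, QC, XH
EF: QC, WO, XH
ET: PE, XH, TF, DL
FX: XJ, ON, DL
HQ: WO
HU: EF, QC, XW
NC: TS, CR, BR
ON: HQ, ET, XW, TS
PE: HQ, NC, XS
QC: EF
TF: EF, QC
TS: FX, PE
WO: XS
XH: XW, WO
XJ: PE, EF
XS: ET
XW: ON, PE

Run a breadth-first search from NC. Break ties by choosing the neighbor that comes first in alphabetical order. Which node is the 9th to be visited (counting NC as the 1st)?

FX

Visit NC; enqueue BR, CR, TS → queue [BR, CR, TS]
Visit BR; enqueue DL, XJ, XS → queue [CR, TS, DL, XJ, XS]
Visit CR; enqueue QC → queue [TS, DL, XJ, XS, QC]
Visit TS; enqueue FX, PE → queue [DL, XJ, XS, QC, FX, PE]
Visit DL; enqueue HU, XH → queue [XJ, XS, QC, FX, PE, HU, XH]
Visit XJ; enqueue EF → queue [XS, QC, FX, PE, HU, XH, EF]
Visit XS; enqueue ET → queue [QC, FX, PE, HU, XH, EF, ET]
Visit QC → queue [FX, PE, HU, XH, EF, ET]
Visit FX; enqueue ON → queue [PE, HU, XH, EF, ET, ON]
Visit PE; enqueue HQ → queue [HU, XH, EF, ET, ON, HQ]
Visit HU; enqueue XW → queue [XH, EF, ET, ON, HQ, XW]
Visit XH; enqueue WO → queue [EF, ET, ON, HQ, XW, WO]
Visit EF → queue [ET, ON, HQ, XW, WO]
Visit ET; enqueue TF → queue [ON, HQ, XW, WO, TF]
Visit ON → queue [HQ, XW, WO, TF]
Visit HQ → queue [XW, WO, TF]
Visit XW → queue [WO, TF]
Visit WO → queue [TF]
Visit TF → queue []

Visit order: NC, BR, CR, TS, DL, XJ, XS, QC, FX, PE, HU, XH, EF, ET, ON, HQ, XW, WO, TF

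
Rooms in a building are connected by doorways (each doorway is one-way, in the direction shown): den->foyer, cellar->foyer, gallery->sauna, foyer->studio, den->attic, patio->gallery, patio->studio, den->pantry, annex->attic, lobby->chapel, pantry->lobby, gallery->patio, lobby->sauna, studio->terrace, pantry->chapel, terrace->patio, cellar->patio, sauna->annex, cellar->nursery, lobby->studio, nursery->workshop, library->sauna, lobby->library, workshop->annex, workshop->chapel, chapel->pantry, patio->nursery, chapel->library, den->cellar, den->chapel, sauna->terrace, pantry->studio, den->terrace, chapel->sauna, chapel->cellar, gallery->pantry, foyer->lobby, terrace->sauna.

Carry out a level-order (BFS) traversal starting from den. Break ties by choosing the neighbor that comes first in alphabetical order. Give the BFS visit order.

den, attic, cellar, chapel, foyer, pantry, terrace, nursery, patio, library, sauna, lobby, studio, workshop, gallery, annex

Visit den; enqueue attic, cellar, chapel, foyer, pantry, terrace → queue [attic, cellar, chapel, foyer, pantry, terrace]
Visit attic → queue [cellar, chapel, foyer, pantry, terrace]
Visit cellar; enqueue nursery, patio → queue [chapel, foyer, pantry, terrace, nursery, patio]
Visit chapel; enqueue library, sauna → queue [foyer, pantry, terrace, nursery, patio, library, sauna]
Visit foyer; enqueue lobby, studio → queue [pantry, terrace, nursery, patio, library, sauna, lobby, studio]
Visit pantry → queue [terrace, nursery, patio, library, sauna, lobby, studio]
Visit terrace → queue [nursery, patio, library, sauna, lobby, studio]
Visit nursery; enqueue workshop → queue [patio, library, sauna, lobby, studio, workshop]
Visit patio; enqueue gallery → queue [library, sauna, lobby, studio, workshop, gallery]
Visit library → queue [sauna, lobby, studio, workshop, gallery]
Visit sauna; enqueue annex → queue [lobby, studio, workshop, gallery, annex]
Visit lobby → queue [studio, workshop, gallery, annex]
Visit studio → queue [workshop, gallery, annex]
Visit workshop → queue [gallery, annex]
Visit gallery → queue [annex]
Visit annex → queue []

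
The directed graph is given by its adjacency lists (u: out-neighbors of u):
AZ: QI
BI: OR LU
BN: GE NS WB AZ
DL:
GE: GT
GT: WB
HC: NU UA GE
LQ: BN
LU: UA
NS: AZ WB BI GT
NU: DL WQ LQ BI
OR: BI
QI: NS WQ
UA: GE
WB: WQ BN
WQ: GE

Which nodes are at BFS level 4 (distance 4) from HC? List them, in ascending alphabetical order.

AZ, NS

Level 0: HC
Level 1: GE, NU, UA
Level 2: BI, DL, GT, LQ, WQ
Level 3: BN, LU, OR, WB
Level 4: AZ, NS
Level 5: QI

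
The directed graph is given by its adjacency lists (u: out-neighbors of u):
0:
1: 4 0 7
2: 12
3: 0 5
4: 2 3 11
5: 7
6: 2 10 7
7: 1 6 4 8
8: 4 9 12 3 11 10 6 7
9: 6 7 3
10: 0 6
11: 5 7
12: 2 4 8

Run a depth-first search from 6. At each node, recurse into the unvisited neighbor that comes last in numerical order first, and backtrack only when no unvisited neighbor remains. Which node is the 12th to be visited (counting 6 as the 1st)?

Visit 6
6 → 10
10 → 0
6 → 7
7 → 8
8 → 12
12 → 4
4 → 11
11 → 5
4 → 3
4 → 2
8 → 9
7 → 1

Visit order: 6, 10, 0, 7, 8, 12, 4, 11, 5, 3, 2, 9, 1

9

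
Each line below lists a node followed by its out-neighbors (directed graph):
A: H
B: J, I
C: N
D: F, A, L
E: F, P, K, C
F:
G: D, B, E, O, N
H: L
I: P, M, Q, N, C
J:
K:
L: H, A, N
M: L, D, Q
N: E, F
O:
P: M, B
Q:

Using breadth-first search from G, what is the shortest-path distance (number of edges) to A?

2

Level 0: G
Level 1: B, D, E, N, O
Level 2: A, C, F, I, J, K, L, P
Level 3: H, M, Q
A first appears at level 2.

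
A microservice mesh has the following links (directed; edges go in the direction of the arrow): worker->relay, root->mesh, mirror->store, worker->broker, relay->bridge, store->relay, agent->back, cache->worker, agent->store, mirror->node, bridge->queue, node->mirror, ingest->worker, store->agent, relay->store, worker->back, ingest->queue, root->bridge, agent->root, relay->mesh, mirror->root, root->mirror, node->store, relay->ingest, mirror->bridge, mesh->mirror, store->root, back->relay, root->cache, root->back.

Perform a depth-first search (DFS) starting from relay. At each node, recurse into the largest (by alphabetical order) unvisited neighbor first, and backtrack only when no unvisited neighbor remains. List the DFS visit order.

relay, store, root, mirror, node, bridge, queue, mesh, cache, worker, broker, back, agent, ingest

Visit relay
relay → store
store → root
root → mirror
mirror → node
mirror → bridge
bridge → queue
root → mesh
root → cache
cache → worker
worker → broker
worker → back
store → agent
relay → ingest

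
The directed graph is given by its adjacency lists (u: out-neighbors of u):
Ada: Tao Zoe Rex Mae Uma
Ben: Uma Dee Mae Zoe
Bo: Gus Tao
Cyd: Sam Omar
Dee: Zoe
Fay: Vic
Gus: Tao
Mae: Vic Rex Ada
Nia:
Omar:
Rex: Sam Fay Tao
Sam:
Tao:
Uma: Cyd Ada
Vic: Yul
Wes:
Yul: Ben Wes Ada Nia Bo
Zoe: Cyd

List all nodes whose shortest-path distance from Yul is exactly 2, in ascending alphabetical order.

Level 0: Yul
Level 1: Ada, Ben, Bo, Nia, Wes
Level 2: Dee, Gus, Mae, Rex, Tao, Uma, Zoe
Level 3: Cyd, Fay, Sam, Vic
Level 4: Omar

Dee, Gus, Mae, Rex, Tao, Uma, Zoe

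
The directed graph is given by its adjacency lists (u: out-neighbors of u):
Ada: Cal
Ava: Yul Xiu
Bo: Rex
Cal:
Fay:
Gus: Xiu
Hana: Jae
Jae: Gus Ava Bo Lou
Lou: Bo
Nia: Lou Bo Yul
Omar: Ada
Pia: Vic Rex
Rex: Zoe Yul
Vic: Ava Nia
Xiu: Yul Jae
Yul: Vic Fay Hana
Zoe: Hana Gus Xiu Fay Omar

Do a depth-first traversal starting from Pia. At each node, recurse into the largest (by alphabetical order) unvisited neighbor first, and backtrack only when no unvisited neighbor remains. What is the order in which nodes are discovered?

Pia -> Vic -> Nia -> Yul -> Hana -> Jae -> Lou -> Bo -> Rex -> Zoe -> Xiu -> Omar -> Ada -> Cal -> Gus -> Fay -> Ava

Visit Pia
Pia → Vic
Vic → Nia
Nia → Yul
Yul → Hana
Hana → Jae
Jae → Lou
Lou → Bo
Bo → Rex
Rex → Zoe
Zoe → Xiu
Zoe → Omar
Omar → Ada
Ada → Cal
Zoe → Gus
Zoe → Fay
Jae → Ava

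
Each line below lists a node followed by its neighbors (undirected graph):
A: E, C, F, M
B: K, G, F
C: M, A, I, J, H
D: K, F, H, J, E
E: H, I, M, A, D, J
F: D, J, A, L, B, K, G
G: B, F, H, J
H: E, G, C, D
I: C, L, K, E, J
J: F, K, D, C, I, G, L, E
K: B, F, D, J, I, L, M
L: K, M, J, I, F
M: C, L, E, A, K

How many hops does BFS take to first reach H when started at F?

Level 0: F
Level 1: A, B, D, G, J, K, L
Level 2: C, E, H, I, M
H first appears at level 2.

2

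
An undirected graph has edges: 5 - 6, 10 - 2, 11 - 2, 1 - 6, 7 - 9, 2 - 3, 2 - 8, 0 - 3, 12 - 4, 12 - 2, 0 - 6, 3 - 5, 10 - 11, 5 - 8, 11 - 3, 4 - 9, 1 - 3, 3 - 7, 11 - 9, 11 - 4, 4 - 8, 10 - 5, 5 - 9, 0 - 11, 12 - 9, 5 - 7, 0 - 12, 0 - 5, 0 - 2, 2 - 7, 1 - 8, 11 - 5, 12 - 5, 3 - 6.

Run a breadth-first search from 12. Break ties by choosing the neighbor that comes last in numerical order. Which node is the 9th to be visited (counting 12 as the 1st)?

10

Visit 12; enqueue 9, 5, 4, 2, 0 → queue [9, 5, 4, 2, 0]
Visit 9; enqueue 11, 7 → queue [5, 4, 2, 0, 11, 7]
Visit 5; enqueue 10, 8, 6, 3 → queue [4, 2, 0, 11, 7, 10, 8, 6, 3]
Visit 4 → queue [2, 0, 11, 7, 10, 8, 6, 3]
Visit 2 → queue [0, 11, 7, 10, 8, 6, 3]
Visit 0 → queue [11, 7, 10, 8, 6, 3]
Visit 11 → queue [7, 10, 8, 6, 3]
Visit 7 → queue [10, 8, 6, 3]
Visit 10 → queue [8, 6, 3]
Visit 8; enqueue 1 → queue [6, 3, 1]
Visit 6 → queue [3, 1]
Visit 3 → queue [1]
Visit 1 → queue []

Visit order: 12, 9, 5, 4, 2, 0, 11, 7, 10, 8, 6, 3, 1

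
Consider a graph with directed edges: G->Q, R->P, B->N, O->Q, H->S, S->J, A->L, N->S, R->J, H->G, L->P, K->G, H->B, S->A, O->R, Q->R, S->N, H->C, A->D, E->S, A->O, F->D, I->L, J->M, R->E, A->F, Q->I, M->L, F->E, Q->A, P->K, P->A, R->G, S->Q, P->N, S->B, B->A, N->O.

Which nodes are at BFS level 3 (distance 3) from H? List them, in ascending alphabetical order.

D, F, I, L, M, O, R

Level 0: H
Level 1: B, C, G, S
Level 2: A, J, N, Q
Level 3: D, F, I, L, M, O, R
Level 4: E, P
Level 5: K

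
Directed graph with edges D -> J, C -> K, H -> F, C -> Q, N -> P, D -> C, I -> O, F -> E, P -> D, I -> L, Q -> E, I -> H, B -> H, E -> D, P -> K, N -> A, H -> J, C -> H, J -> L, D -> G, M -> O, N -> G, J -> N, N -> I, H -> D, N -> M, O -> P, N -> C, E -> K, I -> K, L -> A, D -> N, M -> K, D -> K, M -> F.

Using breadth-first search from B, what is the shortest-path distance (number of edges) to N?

Level 0: B
Level 1: H
Level 2: D, F, J
Level 3: C, E, G, K, L, N
Level 4: A, I, M, P, Q
Level 5: O
N first appears at level 3.

3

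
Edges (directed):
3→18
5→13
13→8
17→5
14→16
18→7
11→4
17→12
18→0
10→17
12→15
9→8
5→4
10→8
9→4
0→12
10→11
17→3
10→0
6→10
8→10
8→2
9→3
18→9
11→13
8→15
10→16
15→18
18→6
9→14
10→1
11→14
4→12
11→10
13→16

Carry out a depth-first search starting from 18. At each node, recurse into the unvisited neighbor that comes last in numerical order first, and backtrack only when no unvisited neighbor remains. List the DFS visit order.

18, 9, 14, 16, 8, 15, 10, 17, 12, 5, 13, 4, 3, 11, 1, 0, 2, 7, 6

Visit 18
18 → 9
9 → 14
14 → 16
9 → 8
8 → 15
8 → 10
10 → 17
17 → 12
17 → 5
5 → 13
5 → 4
17 → 3
10 → 11
10 → 1
10 → 0
8 → 2
18 → 7
18 → 6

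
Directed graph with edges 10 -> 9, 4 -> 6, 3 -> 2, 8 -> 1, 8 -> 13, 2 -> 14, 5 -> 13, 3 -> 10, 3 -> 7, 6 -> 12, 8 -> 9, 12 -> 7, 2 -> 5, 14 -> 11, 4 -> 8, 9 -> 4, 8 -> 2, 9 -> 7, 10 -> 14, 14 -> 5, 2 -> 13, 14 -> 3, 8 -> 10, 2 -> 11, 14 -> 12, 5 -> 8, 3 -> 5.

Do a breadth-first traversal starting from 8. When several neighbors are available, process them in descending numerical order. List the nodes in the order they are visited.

8 -> 13 -> 10 -> 9 -> 2 -> 1 -> 14 -> 7 -> 4 -> 11 -> 5 -> 12 -> 3 -> 6

Visit 8; enqueue 13, 10, 9, 2, 1 → queue [13, 10, 9, 2, 1]
Visit 13 → queue [10, 9, 2, 1]
Visit 10; enqueue 14 → queue [9, 2, 1, 14]
Visit 9; enqueue 7, 4 → queue [2, 1, 14, 7, 4]
Visit 2; enqueue 11, 5 → queue [1, 14, 7, 4, 11, 5]
Visit 1 → queue [14, 7, 4, 11, 5]
Visit 14; enqueue 12, 3 → queue [7, 4, 11, 5, 12, 3]
Visit 7 → queue [4, 11, 5, 12, 3]
Visit 4; enqueue 6 → queue [11, 5, 12, 3, 6]
Visit 11 → queue [5, 12, 3, 6]
Visit 5 → queue [12, 3, 6]
Visit 12 → queue [3, 6]
Visit 3 → queue [6]
Visit 6 → queue []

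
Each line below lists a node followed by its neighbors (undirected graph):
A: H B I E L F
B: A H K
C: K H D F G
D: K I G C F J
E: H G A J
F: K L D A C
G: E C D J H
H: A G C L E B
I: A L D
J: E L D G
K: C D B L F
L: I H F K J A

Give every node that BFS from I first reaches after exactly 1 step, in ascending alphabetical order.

Level 0: I
Level 1: A, D, L
Level 2: B, C, E, F, G, H, J, K

A, D, L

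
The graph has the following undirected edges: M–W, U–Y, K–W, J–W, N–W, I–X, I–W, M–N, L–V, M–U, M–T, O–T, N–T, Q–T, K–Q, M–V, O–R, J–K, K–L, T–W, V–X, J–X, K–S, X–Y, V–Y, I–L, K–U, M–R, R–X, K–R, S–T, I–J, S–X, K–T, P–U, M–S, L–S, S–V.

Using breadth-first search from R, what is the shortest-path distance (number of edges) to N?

Level 0: R
Level 1: K, M, O, X
Level 2: I, J, L, N, Q, S, T, U, V, W, Y
Level 3: P
N first appears at level 2.

2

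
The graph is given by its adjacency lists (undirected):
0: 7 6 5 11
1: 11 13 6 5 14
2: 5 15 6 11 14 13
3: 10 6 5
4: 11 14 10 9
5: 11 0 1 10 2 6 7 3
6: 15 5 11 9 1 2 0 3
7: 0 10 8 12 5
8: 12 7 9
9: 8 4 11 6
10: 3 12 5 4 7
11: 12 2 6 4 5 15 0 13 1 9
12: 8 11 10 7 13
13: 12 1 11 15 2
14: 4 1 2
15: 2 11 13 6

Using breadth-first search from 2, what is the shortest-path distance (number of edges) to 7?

Level 0: 2
Level 1: 5, 6, 11, 13, 14, 15
Level 2: 0, 1, 3, 4, 7, 9, 10, 12
Level 3: 8
7 first appears at level 2.

2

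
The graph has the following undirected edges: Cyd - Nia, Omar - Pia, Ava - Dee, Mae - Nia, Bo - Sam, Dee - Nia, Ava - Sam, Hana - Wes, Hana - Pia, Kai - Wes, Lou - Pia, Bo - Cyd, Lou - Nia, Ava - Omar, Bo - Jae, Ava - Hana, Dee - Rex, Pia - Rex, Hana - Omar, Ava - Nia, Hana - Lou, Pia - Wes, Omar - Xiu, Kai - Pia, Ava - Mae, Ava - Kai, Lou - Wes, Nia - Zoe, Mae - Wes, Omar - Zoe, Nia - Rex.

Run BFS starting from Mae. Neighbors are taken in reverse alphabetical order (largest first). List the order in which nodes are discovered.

Mae → Wes → Nia → Ava → Pia → Lou → Kai → Hana → Zoe → Rex → Dee → Cyd → Sam → Omar → Bo → Xiu → Jae

Visit Mae; enqueue Wes, Nia, Ava → queue [Wes, Nia, Ava]
Visit Wes; enqueue Pia, Lou, Kai, Hana → queue [Nia, Ava, Pia, Lou, Kai, Hana]
Visit Nia; enqueue Zoe, Rex, Dee, Cyd → queue [Ava, Pia, Lou, Kai, Hana, Zoe, Rex, Dee, Cyd]
Visit Ava; enqueue Sam, Omar → queue [Pia, Lou, Kai, Hana, Zoe, Rex, Dee, Cyd, Sam, Omar]
Visit Pia → queue [Lou, Kai, Hana, Zoe, Rex, Dee, Cyd, Sam, Omar]
Visit Lou → queue [Kai, Hana, Zoe, Rex, Dee, Cyd, Sam, Omar]
Visit Kai → queue [Hana, Zoe, Rex, Dee, Cyd, Sam, Omar]
Visit Hana → queue [Zoe, Rex, Dee, Cyd, Sam, Omar]
Visit Zoe → queue [Rex, Dee, Cyd, Sam, Omar]
Visit Rex → queue [Dee, Cyd, Sam, Omar]
Visit Dee → queue [Cyd, Sam, Omar]
Visit Cyd; enqueue Bo → queue [Sam, Omar, Bo]
Visit Sam → queue [Omar, Bo]
Visit Omar; enqueue Xiu → queue [Bo, Xiu]
Visit Bo; enqueue Jae → queue [Xiu, Jae]
Visit Xiu → queue [Jae]
Visit Jae → queue []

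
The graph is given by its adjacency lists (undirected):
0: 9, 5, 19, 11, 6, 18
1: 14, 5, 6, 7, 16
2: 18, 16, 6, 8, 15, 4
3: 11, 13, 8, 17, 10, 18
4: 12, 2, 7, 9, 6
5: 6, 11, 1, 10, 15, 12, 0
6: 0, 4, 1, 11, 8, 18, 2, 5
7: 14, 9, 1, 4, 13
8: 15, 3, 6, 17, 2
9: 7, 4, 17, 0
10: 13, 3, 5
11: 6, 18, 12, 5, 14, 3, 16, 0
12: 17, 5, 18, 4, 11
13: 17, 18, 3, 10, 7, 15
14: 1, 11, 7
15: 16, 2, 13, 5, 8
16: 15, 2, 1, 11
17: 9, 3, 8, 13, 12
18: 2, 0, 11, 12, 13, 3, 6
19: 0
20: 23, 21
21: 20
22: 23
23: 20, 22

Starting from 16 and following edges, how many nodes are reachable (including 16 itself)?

20

BFS from 16 visits: 16, 15, 2, 1, 11, 13, 5, 8, 18, 6, 4, 14, 7, 12, 3, 0, 17, 10, 9, 19
Reachable nodes: 20 of 24 total.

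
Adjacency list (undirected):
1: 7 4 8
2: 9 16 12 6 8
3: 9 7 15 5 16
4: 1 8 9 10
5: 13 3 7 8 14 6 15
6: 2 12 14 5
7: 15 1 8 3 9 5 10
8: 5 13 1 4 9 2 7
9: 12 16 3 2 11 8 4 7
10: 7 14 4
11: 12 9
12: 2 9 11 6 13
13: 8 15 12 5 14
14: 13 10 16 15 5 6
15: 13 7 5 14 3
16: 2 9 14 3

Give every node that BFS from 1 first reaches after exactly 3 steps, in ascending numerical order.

Level 0: 1
Level 1: 4, 7, 8
Level 2: 2, 3, 5, 9, 10, 13, 15
Level 3: 6, 11, 12, 14, 16

6, 11, 12, 14, 16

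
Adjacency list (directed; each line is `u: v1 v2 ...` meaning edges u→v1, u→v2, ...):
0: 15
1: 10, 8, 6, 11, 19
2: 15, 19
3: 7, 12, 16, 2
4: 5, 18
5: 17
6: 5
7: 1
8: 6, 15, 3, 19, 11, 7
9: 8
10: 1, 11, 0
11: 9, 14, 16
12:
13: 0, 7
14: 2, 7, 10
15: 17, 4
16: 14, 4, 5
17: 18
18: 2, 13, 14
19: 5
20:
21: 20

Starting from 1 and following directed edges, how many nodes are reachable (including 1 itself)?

20

BFS from 1 visits: 1, 6, 8, 10, 11, 19, 5, 3, 7, 15, 0, 9, 14, 16, 17, 2, 12, 4, 18, 13
Reachable nodes: 20 of 22 total.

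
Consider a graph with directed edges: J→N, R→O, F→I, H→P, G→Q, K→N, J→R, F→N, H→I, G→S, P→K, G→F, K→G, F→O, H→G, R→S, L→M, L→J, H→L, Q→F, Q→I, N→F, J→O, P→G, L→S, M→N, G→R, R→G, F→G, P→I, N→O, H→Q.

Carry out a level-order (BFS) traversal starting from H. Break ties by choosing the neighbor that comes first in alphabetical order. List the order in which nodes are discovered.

H, G, I, L, P, Q, F, R, S, J, M, K, N, O

Visit H; enqueue G, I, L, P, Q → queue [G, I, L, P, Q]
Visit G; enqueue F, R, S → queue [I, L, P, Q, F, R, S]
Visit I → queue [L, P, Q, F, R, S]
Visit L; enqueue J, M → queue [P, Q, F, R, S, J, M]
Visit P; enqueue K → queue [Q, F, R, S, J, M, K]
Visit Q → queue [F, R, S, J, M, K]
Visit F; enqueue N, O → queue [R, S, J, M, K, N, O]
Visit R → queue [S, J, M, K, N, O]
Visit S → queue [J, M, K, N, O]
Visit J → queue [M, K, N, O]
Visit M → queue [K, N, O]
Visit K → queue [N, O]
Visit N → queue [O]
Visit O → queue []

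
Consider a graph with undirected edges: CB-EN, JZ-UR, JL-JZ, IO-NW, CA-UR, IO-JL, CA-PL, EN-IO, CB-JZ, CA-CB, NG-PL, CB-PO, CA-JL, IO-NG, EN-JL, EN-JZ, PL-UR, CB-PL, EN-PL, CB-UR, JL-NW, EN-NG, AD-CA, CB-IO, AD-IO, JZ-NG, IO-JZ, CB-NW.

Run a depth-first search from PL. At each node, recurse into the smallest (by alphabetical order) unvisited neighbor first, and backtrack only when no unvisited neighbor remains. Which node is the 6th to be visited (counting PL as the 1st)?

EN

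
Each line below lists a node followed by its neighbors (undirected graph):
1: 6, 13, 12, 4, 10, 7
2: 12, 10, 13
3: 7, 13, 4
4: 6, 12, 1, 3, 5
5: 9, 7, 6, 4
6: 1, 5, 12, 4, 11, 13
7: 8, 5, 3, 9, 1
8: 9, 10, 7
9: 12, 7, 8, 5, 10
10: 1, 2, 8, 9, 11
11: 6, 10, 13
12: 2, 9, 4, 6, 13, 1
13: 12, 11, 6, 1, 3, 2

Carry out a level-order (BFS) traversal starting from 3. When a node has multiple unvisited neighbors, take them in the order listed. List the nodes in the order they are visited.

3 -> 7 -> 13 -> 4 -> 8 -> 5 -> 9 -> 1 -> 12 -> 11 -> 6 -> 2 -> 10

Visit 3; enqueue 7, 13, 4 → queue [7, 13, 4]
Visit 7; enqueue 8, 5, 9, 1 → queue [13, 4, 8, 5, 9, 1]
Visit 13; enqueue 12, 11, 6, 2 → queue [4, 8, 5, 9, 1, 12, 11, 6, 2]
Visit 4 → queue [8, 5, 9, 1, 12, 11, 6, 2]
Visit 8; enqueue 10 → queue [5, 9, 1, 12, 11, 6, 2, 10]
Visit 5 → queue [9, 1, 12, 11, 6, 2, 10]
Visit 9 → queue [1, 12, 11, 6, 2, 10]
Visit 1 → queue [12, 11, 6, 2, 10]
Visit 12 → queue [11, 6, 2, 10]
Visit 11 → queue [6, 2, 10]
Visit 6 → queue [2, 10]
Visit 2 → queue [10]
Visit 10 → queue []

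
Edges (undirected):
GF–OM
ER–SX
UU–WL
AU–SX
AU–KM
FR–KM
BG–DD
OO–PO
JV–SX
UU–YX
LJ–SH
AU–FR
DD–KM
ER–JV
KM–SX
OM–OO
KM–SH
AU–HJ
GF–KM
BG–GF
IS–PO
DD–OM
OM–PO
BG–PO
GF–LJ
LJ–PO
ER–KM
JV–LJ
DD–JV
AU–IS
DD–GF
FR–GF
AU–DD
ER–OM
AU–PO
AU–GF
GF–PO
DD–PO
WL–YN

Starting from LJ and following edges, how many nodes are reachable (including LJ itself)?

16

BFS from LJ visits: LJ, GF, JV, PO, SH, AU, BG, DD, FR, KM, OM, ER, SX, IS, OO, HJ
Reachable nodes: 16 of 20 total.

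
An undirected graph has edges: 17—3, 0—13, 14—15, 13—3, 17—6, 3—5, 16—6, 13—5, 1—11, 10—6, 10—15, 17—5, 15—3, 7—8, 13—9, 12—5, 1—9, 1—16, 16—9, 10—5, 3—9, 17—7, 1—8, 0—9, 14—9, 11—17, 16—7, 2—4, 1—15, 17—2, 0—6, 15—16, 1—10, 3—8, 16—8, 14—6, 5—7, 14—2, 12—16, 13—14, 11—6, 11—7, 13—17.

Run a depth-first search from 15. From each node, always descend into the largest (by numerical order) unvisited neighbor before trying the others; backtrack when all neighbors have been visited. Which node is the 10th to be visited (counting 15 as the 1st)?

Visit 15
15 → 16
16 → 12
12 → 5
5 → 17
17 → 13
13 → 14
14 → 9
9 → 3
3 → 8
8 → 7
7 → 11
11 → 6
6 → 10
10 → 1
6 → 0
14 → 2
2 → 4

Visit order: 15, 16, 12, 5, 17, 13, 14, 9, 3, 8, 7, 11, 6, 10, 1, 0, 2, 4

8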